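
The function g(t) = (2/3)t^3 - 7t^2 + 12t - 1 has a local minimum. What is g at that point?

-37

g'(t) = 2t^2 - 14t + 12. Setting g'(t) = 0 gives t ∈ {1, 6}.
Since g''(t) = 4t - 14, we get g''(1) = -10 < 0 ⇒ local maximum; g''(6) = 10 > 0 ⇒ local minimum.
Thus g has its local minimum at t = 6, with value -37.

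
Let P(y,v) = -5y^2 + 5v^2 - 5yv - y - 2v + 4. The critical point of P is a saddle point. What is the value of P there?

99/25

∂P/∂y = -10y - 5v - 1 = 0 and ∂P/∂v = -5y + 10v - 2 = 0, so (y, v) = (-4/25, 3/25).
The Hessian has P_{yy} = -10, P_{vv} = 10, P_{yv} = -5, giving D = -125 < 0, so the point is a saddle point.
P(-4/25, 3/25) = 99/25.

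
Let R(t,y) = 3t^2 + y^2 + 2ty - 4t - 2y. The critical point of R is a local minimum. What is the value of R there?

-3/2

∂R/∂t = 6t + 2y - 4 = 0 and ∂R/∂y = 2t + 2y - 2 = 0, so (t, y) = (1/2, 1/2).
The Hessian has R_{tt} = 6, R_{yy} = 2, R_{ty} = 2, giving D = 8 > 0 with R_{tt} > 0, so the point is a local minimum.
R(1/2, 1/2) = -3/2.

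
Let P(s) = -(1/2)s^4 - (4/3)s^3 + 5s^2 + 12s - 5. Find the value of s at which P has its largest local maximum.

P'(s) = -2s^3 - 4s^2 + 10s + 12. Setting P'(s) = 0 gives s ∈ {-3, -1, 2}.
Second-derivative test with P''(s) = -6s^2 - 8s + 10: P''(-3) = -20 < 0 ⇒ local maximum; P''(-1) = 12 > 0 ⇒ local minimum; P''(2) = -30 < 0 ⇒ local maximum.
So the largest local maximum value is P(2) = 61/3.

2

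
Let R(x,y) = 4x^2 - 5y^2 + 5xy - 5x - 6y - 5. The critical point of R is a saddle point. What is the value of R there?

-656/105

∂R/∂x = 8x + 5y - 5 = 0 and ∂R/∂y = 5x - 10y - 6 = 0, so (x, y) = (16/21, -23/105).
The Hessian has R_{xx} = 8, R_{yy} = -10, R_{xy} = 5, giving D = -105 < 0, so the point is a saddle point.
R(16/21, -23/105) = -656/105.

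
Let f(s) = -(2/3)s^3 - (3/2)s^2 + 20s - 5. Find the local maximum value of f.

Critical points: f'(s) = -2s^2 - 3s + 20 vanishes at s = -4, 5/2.
Second-derivative test with f''(s) = -4s - 3: f''(-4) = 13 > 0 ⇒ local minimum; f''(5/2) = -13 < 0 ⇒ local maximum.
The local maximum is f(5/2) = 605/24.

605/24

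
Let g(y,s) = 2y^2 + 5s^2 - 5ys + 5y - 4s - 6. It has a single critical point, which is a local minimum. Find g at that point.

∂g/∂y = 4y - 5s + 5 = 0 and ∂g/∂s = -5y + 10s - 4 = 0, so (y, s) = (-2, -3/5).
The Hessian has g_{yy} = 4, g_{ss} = 10, g_{ys} = -5, giving D = 15 > 0 with g_{yy} > 0, so the point is a local minimum.
g(-2, -3/5) = -49/5.

-49/5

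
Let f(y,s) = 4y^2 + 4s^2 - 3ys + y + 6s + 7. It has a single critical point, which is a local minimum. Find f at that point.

219/55

∂f/∂y = 8y - 3s + 1 = 0 and ∂f/∂s = -3y + 8s + 6 = 0, so (y, s) = (-26/55, -51/55).
The Hessian has f_{yy} = 8, f_{ss} = 8, f_{ys} = -3, giving D = 55 > 0 with f_{yy} > 0, so the point is a local minimum.
f(-26/55, -51/55) = 219/55.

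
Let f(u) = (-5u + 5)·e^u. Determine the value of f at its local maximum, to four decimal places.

f'(u) = (-5)·e^u + (-5u + 5)·1·e^u = (-5u)·e^u. Since e^u > 0, the only critical point is u = 0.
f''(0) has the same sign as -5 < 0, so this is a local maximum.
f(0) = (5)·e^(0) ≈ 5.0000.

5.0000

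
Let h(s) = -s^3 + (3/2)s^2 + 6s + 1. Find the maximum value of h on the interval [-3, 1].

47/2

The derivative is -3s^2 + 3s + 6, whose only zero in [-3, 1] is s = -1.
Evaluating at the critical points and endpoints: h(-3) = 47/2,  h(-1) = -5/2,  h(1) = 15/2.
The maximum over the interval is 47/2, attained at s = -3.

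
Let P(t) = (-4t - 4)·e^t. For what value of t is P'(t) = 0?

-2

By the product rule, P'(t) = (-4t - 8)·e^t. Since e^t > 0, the only critical point is t = -2.
P''(-2) has the same sign as -4 < 0, so this is a local maximum.
P(-2) = (4)·e^(-2) ≈ 0.5413.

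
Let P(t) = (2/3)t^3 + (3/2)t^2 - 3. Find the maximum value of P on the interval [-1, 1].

-5/6

The derivative is 2t^2 + 3t, whose only zero in [-1, 1] is t = 0.
Compare values at every candidate in [-1, 1]: P(-1) = -13/6; P(0) = -3; P(1) = -5/6.
The maximum over the interval is -5/6, attained at t = 1.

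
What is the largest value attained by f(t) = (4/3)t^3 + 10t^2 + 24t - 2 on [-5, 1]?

f'(t) = 4t^2 + 20t + 24, which vanishes at t = -3 and t = -2.
Candidates: f(-5) = -116/3, f(-3) = -20, f(-2) = -62/3, f(1) = 100/3.
The maximum over the interval is 100/3, attained at t = 1.

100/3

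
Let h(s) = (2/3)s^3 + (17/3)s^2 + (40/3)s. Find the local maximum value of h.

h'(s) = 2s^2 + (34/3)s + 40/3 = 0 at s = -4, -5/3.
h''(s) = 4s + 34/3. h''(-4) = -14/3 < 0 ⇒ local maximum; h''(-5/3) = 14/3 > 0 ⇒ local minimum.
The local maximum is h(-4) = -16/3.

-16/3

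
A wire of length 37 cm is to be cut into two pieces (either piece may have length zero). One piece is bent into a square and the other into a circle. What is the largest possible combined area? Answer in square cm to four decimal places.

108.9416

Let x be the length used for the square. Square side x/4; circle radius (37−x)/(2π).
A(x) = (x/4)² + π·((37−x)/(2π))² = x²/16 + (37−x)²/(4π) for 0 ≤ x ≤ 37. A'(x) = x/8 − (37−x)/(2π) = 0 gives x = 4·37/(π+4) ≈ 20.7237.
A'' > 0, so the interior critical point is a minimum; the maximum is at an endpoint. A(0) = 108.9416 and A(37) = 85.5625, so the largest area is 108.9416.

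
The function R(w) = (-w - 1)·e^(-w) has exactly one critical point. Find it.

By the product rule, R'(w) = (w)·e^(-w). Since e^(-w) > 0, the only critical point is w = 0.
R''(0) has the same sign as 1 > 0, so this is a local minimum.
R(0) = (-1)·e^(0) ≈ -1.0000.

0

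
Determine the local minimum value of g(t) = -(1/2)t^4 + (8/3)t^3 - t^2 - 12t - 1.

g'(t) = -2t^3 + 8t^2 - 2t - 12. Setting g'(t) = 0 gives t ∈ {-1, 2, 3}.
Since g''(t) = -6t^2 + 16t - 2, we get g''(-1) = -24 < 0 ⇒ local maximum; g''(2) = 6 > 0 ⇒ local minimum; g''(3) = -8 < 0 ⇒ local maximum.
Thus g has its local minimum at t = 2, with value -47/3.

-47/3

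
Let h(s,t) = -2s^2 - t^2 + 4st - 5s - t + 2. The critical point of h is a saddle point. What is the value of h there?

∂h/∂s = -4s + 4t - 5 = 0 and ∂h/∂t = 4s - 2t - 1 = 0, so (s, t) = (7/4, 3).
The Hessian has h_{ss} = -4, h_{tt} = -2, h_{st} = 4, giving D = -8 < 0, so the point is a saddle point.
h(7/4, 3) = -31/8.

-31/8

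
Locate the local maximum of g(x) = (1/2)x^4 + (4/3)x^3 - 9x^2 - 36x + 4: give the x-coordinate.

-2

Critical points: g'(x) = 2x^3 + 4x^2 - 18x - 36 vanishes at x = -3, -2, 3.
g''(x) = 6x^2 + 8x - 18. g''(-3) = 12 > 0 ⇒ local minimum; g''(-2) = -10 < 0 ⇒ local maximum; g''(3) = 60 > 0 ⇒ local minimum.
The local maximum is g(-2) = 112/3.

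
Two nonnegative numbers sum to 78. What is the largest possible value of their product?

1521

With x + y = 78, the product is P(x) = x(78 − x).
P'(x) = 78 − 2x = 0 gives x = 39; P'' = −2 < 0, so this is the maximum.
P = 39·39 = 1521.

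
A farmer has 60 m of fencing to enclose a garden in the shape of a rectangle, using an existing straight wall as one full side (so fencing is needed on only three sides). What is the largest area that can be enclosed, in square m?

450

Let the sides perpendicular to the wall have length x and the parallel side y, so 2x + y = 60 and the area is A = xy = x(60 − 2x).
A'(x) = 60 − 4x = 0 gives x = 15, and A''(x) = −4 < 0 confirms a maximum.
Then y = 60 − 2·15 = 30 and A = 450.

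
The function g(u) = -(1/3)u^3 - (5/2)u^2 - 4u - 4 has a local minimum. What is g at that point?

g'(u) = -u^2 - 5u - 4 = 0 at u = -4, -1.
Since g''(u) = -2u - 5, we get g''(-4) = 3 > 0 ⇒ local minimum; g''(-1) = -3 < 0 ⇒ local maximum.
Thus g has its local minimum at u = -4, with value -20/3.

-20/3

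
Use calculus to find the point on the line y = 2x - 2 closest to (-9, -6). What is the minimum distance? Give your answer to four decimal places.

Minimize D(x)^2 = (x + 9)^2 + (2x + 4)^2.
d/dx[D^2] = 2(x + 9) + 2·2·(2x + 4) = 0 ⇒ x = -17/5.
Then y = -44/5 and the distance is √(196/5) ≈ 6.2610.

6.2610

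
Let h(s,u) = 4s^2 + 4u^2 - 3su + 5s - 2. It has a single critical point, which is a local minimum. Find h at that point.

-42/11

∂h/∂s = 8s - 3u + 5 = 0 and ∂h/∂u = -3s + 8u = 0, so (s, u) = (-8/11, -3/11).
The Hessian has h_{ss} = 8, h_{uu} = 8, h_{su} = -3, giving D = 55 > 0 with h_{ss} > 0, so the point is a local minimum.
h(-8/11, -3/11) = -42/11.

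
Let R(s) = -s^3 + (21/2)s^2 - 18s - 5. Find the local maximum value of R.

Critical points: R'(s) = -3s^2 + 21s - 18 vanishes at s = 1, 6.
R''(s) = -6s + 21. R''(1) = 15 > 0 ⇒ local minimum; R''(6) = -15 < 0 ⇒ local maximum.
Thus R has its local maximum at s = 6, with value 49.

49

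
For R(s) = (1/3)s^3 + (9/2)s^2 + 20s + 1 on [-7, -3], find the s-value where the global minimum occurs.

The derivative is s^2 + 9s + 20, which vanishes at s = -5 and s = -4.
Compare values at every candidate in [-7, -3]: R(-7) = -197/6, R(-5) = -169/6, R(-4) = -85/3, R(-3) = -55/2.
The minimum over the interval is -197/6, attained at s = -7.

-7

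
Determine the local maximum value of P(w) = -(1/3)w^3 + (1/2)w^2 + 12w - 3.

95/3

Critical points: P'(w) = -w^2 + w + 12 vanishes at w = -3, 4.
Second-derivative test with P''(w) = -2w + 1: P''(-3) = 7 > 0 ⇒ local minimum; P''(4) = -7 < 0 ⇒ local maximum.
The local maximum is P(4) = 95/3.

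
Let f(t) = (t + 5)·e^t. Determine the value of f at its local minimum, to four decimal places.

-0.0025

Differentiating with the product rule gives f'(t) = (t + 6)·e^t. Since e^t > 0, the only critical point is t = -6.
f''(-6) has the same sign as 1 > 0, so this is a local minimum.
f(-6) = (-1)·e^(-6) ≈ -0.0025.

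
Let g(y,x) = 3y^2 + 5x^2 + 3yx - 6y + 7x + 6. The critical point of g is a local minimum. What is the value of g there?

-49/17

∂g/∂y = 6y + 3x - 6 = 0 and ∂g/∂x = 3y + 10x + 7 = 0, so (y, x) = (27/17, -20/17).
The Hessian has g_{yy} = 6, g_{xx} = 10, g_{yx} = 3, giving D = 51 > 0 with g_{yy} > 0, so the point is a local minimum.
g(27/17, -20/17) = -49/17.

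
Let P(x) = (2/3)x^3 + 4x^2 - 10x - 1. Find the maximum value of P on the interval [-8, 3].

P'(x) = 2x^2 + 8x - 10, which vanishes at x = -5 and x = 1.
Compare values at every candidate in [-8, 3]: P(-8) = -19/3; P(-5) = 197/3; P(1) = -19/3; P(3) = 23.
Hence the absolute maximum is 197/3 at x = -5.

197/3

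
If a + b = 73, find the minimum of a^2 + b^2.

5329/2

With a + b = 73, a^2 + b^2 = a^2 + (73 − a)^2.
The derivative 2a − 2(73 − a) = 4a − 146 vanishes at a = 73/2; second derivative 4 > 0, a minimum.
The minimum is 2·(73/2)^2 = 5329/2.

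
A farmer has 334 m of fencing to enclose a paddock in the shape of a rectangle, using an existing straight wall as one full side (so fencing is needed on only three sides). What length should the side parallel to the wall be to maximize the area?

Let the sides perpendicular to the wall have length x and the parallel side y, so 2x + y = 334 and the area is A = xy = x(334 − 2x).
A'(x) = 334 − 4x = 0 gives x = 167/2, and A''(x) = −4 < 0 confirms a maximum.
Then y = 334 − 2·167/2 = 167 and A = 27889/2.

167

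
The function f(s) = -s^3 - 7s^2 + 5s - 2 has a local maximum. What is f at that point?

Critical points: f'(s) = -3s^2 - 14s + 5 vanishes at s = -5, 1/3.
Second-derivative test with f''(s) = -6s - 14: f''(-5) = 16 > 0 ⇒ local minimum; f''(1/3) = -16 < 0 ⇒ local maximum.
So the local maximum value is f(1/3) = -31/27.

-31/27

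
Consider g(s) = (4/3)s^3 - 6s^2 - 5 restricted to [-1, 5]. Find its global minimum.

The derivative is 4s^2 - 12s, which vanishes at s = 0 and s = 3.
Compare values at every candidate in [-1, 5]: g(-1) = -37/3,  g(0) = -5,  g(3) = -23,  g(5) = 35/3.
Hence the absolute minimum is -23 at s = 3.

-23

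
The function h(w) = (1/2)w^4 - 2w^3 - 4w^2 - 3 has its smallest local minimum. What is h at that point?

Critical points: h'(w) = 2w^3 - 6w^2 - 8w vanishes at w = -1, 0, 4.
Second-derivative test with h''(w) = 6w^2 - 12w - 8: h''(-1) = 10 > 0 ⇒ local minimum; h''(0) = -8 < 0 ⇒ local maximum; h''(4) = 40 > 0 ⇒ local minimum.
The smallest local minimum is h(4) = -67.

-67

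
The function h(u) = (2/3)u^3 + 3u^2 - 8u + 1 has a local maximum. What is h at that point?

115/3

h'(u) = 2u^2 + 6u - 8 = 0 at u = -4, 1.
Second-derivative test with h''(u) = 4u + 6: h''(-4) = -10 < 0 ⇒ local maximum; h''(1) = 10 > 0 ⇒ local minimum.
Thus h has its local maximum at u = -4, with value 115/3.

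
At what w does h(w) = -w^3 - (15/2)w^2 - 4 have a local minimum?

-5

h'(w) = -3w^2 - 15w = 0 at w = -5, 0.
Since h''(w) = -6w - 15, we get h''(-5) = 15 > 0 ⇒ local minimum; h''(0) = -15 < 0 ⇒ local maximum.
The local minimum is h(-5) = -133/2.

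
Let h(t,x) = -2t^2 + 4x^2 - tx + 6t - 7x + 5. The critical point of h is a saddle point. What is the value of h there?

169/33

∂h/∂t = -4t - x + 6 = 0 and ∂h/∂x = -t + 8x - 7 = 0, so (t, x) = (41/33, 34/33).
The Hessian has h_{tt} = -4, h_{xx} = 8, h_{tx} = -1, giving D = -33 < 0, so the point is a saddle point.
h(41/33, 34/33) = 169/33.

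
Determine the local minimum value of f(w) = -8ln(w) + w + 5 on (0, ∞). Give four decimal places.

-3.6355

f'(w) = -8/w + 1 = 0 gives w = 8.
f''(w) = 8/w², which is positive for w > 0, so this is a local minimum.
f(8) = -8·ln(8) + 8 + 5 ≈ -3.6355.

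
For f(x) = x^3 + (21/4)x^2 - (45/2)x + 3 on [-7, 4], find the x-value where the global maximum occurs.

Differentiating, f'(x) = 3x^2 + (21/2)x - 45/2; which vanishes at x = -5 and x = 3/2.
Candidates: f(-7) = 299/4; f(-5) = 487/4; f(3/2) = -249/16; f(4) = 61.
Hence the absolute maximum is 487/4 at x = -5.

-5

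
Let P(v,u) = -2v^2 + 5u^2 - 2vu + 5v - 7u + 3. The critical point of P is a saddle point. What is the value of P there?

∂P/∂v = -4v - 2u + 5 = 0 and ∂P/∂u = -2v + 10u - 7 = 0, so (v, u) = (9/11, 19/22).
The Hessian has P_{vv} = -4, P_{uu} = 10, P_{vu} = -2, giving D = -44 < 0, so the point is a saddle point.
P(9/11, 19/22) = 89/44.

89/44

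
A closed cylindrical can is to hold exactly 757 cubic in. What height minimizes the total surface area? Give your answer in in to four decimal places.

9.8780

With radius r and height h, πr²h = 757 so h = 757/(πr²), and S(r) = 2πr² + 2πrh = 2πr² + 2·757/r.
S'(r) = 4πr − 2·757/r² = 0 ⇒ r³ = 757/(2π), so r ≈ 4.9390 and h = 2r ≈ 9.8780.
S''(r) = 4π + 4·757/r³ > 0, so this is the minimum; S ≈ 459.8101.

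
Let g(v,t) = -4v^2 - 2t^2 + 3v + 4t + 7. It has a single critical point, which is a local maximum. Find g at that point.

153/16

∂g/∂v = -8v + 3 = 0 and ∂g/∂t = -4t + 4 = 0, so (v, t) = (3/8, 1).
The Hessian has g_{vv} = -8, g_{tt} = -4, g_{vt} = 0, giving D = 32 > 0 with g_{vv} < 0, so the point is a local maximum.
g(3/8, 1) = 153/16.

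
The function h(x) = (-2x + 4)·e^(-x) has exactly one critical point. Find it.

h'(x) = (-2)·e^(-x) + (-2x + 4)·(-1)·e^(-x) = (2x - 6)·e^(-x). Since e^(-x) > 0, the only critical point is x = 3.
h''(3) has the same sign as 2 > 0, so this is a local minimum.
h(3) = (-2)·e^(-3) ≈ -0.0996.

3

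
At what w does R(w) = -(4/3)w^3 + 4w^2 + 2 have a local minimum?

0

R'(w) = -4w^2 + 8w. Setting R'(w) = 0 gives w ∈ {0, 2}.
Since R''(w) = -8w + 8, we get R''(0) = 8 > 0 ⇒ local minimum; R''(2) = -8 < 0 ⇒ local maximum.
So the local minimum value is R(0) = 2.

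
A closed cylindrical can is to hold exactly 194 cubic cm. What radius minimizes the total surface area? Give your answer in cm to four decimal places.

3.1372

With radius r and height h, πr²h = 194 so h = 194/(πr²), and S(r) = 2πr² + 2πrh = 2πr² + 2·194/r.
S'(r) = 4πr − 2·194/r² = 0 ⇒ r³ = 194/(2π), so r ≈ 3.1372 and h = 2r ≈ 6.2744.
S''(r) = 4π + 4·194/r³ > 0, so this is the minimum; S ≈ 185.5164.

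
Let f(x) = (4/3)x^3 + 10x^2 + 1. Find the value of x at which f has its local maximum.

f'(x) = 4x^2 + 20x = 0 at x = -5, 0.
Since f''(x) = 8x + 20, we get f''(-5) = -20 < 0 ⇒ local maximum; f''(0) = 20 > 0 ⇒ local minimum.
Thus f has its local maximum at x = -5, with value 253/3.

-5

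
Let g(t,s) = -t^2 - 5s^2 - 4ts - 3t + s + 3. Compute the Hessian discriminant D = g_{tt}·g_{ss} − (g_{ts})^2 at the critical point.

4

∂g/∂t = -2t - 4s - 3 = 0 and ∂g/∂s = -4t - 10s + 1 = 0, so (t, s) = (-17/2, 7/2).
The Hessian has g_{tt} = -2, g_{ss} = -10, g_{ts} = -4, giving D = 4 > 0 with g_{tt} < 0, so the point is a local maximum.
D = (-2)·(-10) − (-4)^2 = 4.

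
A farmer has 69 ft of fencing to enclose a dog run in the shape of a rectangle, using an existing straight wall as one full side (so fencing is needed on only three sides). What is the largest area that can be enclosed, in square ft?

4761/8

Let the sides perpendicular to the wall have length x and the parallel side y, so 2x + y = 69 and the area is A = xy = x(69 − 2x).
A'(x) = 69 − 4x = 0 gives x = 69/4, and A''(x) = −4 < 0 confirms a maximum.
Then y = 69 − 2·69/4 = 69/2 and A = 4761/8.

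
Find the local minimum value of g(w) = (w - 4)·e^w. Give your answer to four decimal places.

Differentiating with the product rule gives g'(w) = (w - 3)·e^w. Since e^w > 0, the only critical point is w = 3.
g''(3) has the same sign as 1 > 0, so this is a local minimum.
g(3) = (-1)·e^(3) ≈ -20.0855.

-20.0855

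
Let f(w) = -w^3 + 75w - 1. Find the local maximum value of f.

249

Critical points: f'(w) = -3w^2 + 75 vanishes at w = -5, 5.
f''(w) = -6w. f''(-5) = 30 > 0 ⇒ local minimum; f''(5) = -30 < 0 ⇒ local maximum.
The local maximum is f(5) = 249.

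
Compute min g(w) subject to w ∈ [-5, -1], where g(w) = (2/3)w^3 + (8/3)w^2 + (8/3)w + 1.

g'(w) = 2w^2 + (16/3)w + 8/3, whose only zero in [-5, -1] is w = -2.
Candidates: g(-5) = -29, g(-2) = 1, g(-1) = 1/3.
The minimum over the interval is -29, attained at w = -5.

-29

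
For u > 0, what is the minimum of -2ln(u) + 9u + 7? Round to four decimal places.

R'(u) = -2/u + 9 = 0 gives u = 2/9.
R''(u) = 2/u², which is positive for u > 0, so this is a local minimum.
R(2/9) = -2·ln(2/9) + 2 + 7 ≈ 12.0082.

12.0082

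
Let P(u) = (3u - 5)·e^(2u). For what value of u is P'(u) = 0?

By the product rule, P'(u) = (6u - 7)·e^(2u). Since e^(2u) > 0, the only critical point is u = 7/6.
P''(7/6) has the same sign as 6 > 0, so this is a local minimum.
P(7/6) = (-3/2)·e^(7/3) ≈ -15.4684.

7/6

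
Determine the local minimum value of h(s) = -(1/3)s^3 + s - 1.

Critical points: h'(s) = -s^2 + 1 vanishes at s = -1, 1.
Since h''(s) = -2s, we get h''(-1) = 2 > 0 ⇒ local minimum; h''(1) = -2 < 0 ⇒ local maximum.
Thus h has its local minimum at s = -1, with value -5/3.

-5/3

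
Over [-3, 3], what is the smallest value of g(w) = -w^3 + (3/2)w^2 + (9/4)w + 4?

Differentiating, g'(w) = -3w^2 + 3w + 9/4; which vanishes at w = -1/2 and w = 3/2.
Evaluating at the critical points and endpoints: g(-3) = 151/4; g(-1/2) = 27/8; g(3/2) = 59/8; g(3) = -11/4.
So the minimum is g(3) = -11/4.

-11/4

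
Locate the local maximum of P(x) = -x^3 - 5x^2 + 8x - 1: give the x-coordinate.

2/3

P'(x) = -3x^2 - 10x + 8. Setting P'(x) = 0 gives x ∈ {-4, 2/3}.
P''(x) = -6x - 10. P''(-4) = 14 > 0 ⇒ local minimum; P''(2/3) = -14 < 0 ⇒ local maximum.
Thus P has its local maximum at x = 2/3, with value 49/27.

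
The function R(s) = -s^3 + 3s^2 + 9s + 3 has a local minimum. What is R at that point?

-2

R'(s) = -3s^2 + 6s + 9. Setting R'(s) = 0 gives s ∈ {-1, 3}.
Second-derivative test with R''(s) = -6s + 6: R''(-1) = 12 > 0 ⇒ local minimum; R''(3) = -12 < 0 ⇒ local maximum.
So the local minimum value is R(-1) = -2.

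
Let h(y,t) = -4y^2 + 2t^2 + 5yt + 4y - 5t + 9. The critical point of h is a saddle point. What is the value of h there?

∂h/∂y = -8y + 5t + 4 = 0 and ∂h/∂t = 5y + 4t - 5 = 0, so (y, t) = (41/57, 20/57).
The Hessian has h_{yy} = -8, h_{tt} = 4, h_{yt} = 5, giving D = -57 < 0, so the point is a saddle point.
h(41/57, 20/57) = 545/57.

545/57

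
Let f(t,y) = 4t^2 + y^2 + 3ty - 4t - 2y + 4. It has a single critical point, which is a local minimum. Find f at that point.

20/7

∂f/∂t = 8t + 3y - 4 = 0 and ∂f/∂y = 3t + 2y - 2 = 0, so (t, y) = (2/7, 4/7).
The Hessian has f_{tt} = 8, f_{yy} = 2, f_{ty} = 3, giving D = 7 > 0 with f_{tt} > 0, so the point is a local minimum.
f(2/7, 4/7) = 20/7.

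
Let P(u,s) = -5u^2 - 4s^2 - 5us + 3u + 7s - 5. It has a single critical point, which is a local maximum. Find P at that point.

-9/5

∂P/∂u = -10u - 5s + 3 = 0 and ∂P/∂s = -5u - 8s + 7 = 0, so (u, s) = (-1/5, 1).
The Hessian has P_{uu} = -10, P_{ss} = -8, P_{us} = -5, giving D = 55 > 0 with P_{uu} < 0, so the point is a local maximum.
P(-1/5, 1) = -9/5.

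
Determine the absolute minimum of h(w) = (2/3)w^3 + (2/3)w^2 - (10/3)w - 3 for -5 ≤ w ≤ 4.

h'(w) = 2w^2 + (4/3)w - 10/3, which vanishes at w = -5/3 and w = 1.
Evaluating at the critical points and endpoints: h(-5) = -53, h(-5/3) = 107/81, h(1) = -5, h(4) = 37.
So the minimum is h(-5) = -53.

-53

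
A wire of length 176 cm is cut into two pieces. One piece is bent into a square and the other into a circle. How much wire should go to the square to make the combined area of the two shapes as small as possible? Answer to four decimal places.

98.5775

Let x be the length used for the square. Square side x/4; circle radius (176−x)/(2π).
A(x) = (x/4)² + π·((176−x)/(2π))² = x²/16 + (176−x)²/(4π) for 0 ≤ x ≤ 176. A'(x) = x/8 − (176−x)/(2π) = 0 gives x = 4·176/(π+4) ≈ 98.5775.
A'' = 1/8 + 1/(2π) > 0, so this gives the minimum combined area; x ≈ 98.5775 cm to the square.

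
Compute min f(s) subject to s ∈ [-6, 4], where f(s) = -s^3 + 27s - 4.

-58

The derivative is -3s^2 + 27, which vanishes at s = -3 and s = 3.
Evaluating at the critical points and endpoints: f(-6) = 50,  f(-3) = -58,  f(3) = 50,  f(4) = 40.
Hence the absolute minimum is -58 at s = -3.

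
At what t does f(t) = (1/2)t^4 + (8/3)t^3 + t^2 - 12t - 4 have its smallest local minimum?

1

Critical points: f'(t) = 2t^3 + 8t^2 + 2t - 12 vanishes at t = -3, -2, 1.
f''(t) = 6t^2 + 16t + 2. f''(-3) = 8 > 0 ⇒ local minimum; f''(-2) = -6 < 0 ⇒ local maximum; f''(1) = 24 > 0 ⇒ local minimum.
So the smallest local minimum value is f(1) = -71/6.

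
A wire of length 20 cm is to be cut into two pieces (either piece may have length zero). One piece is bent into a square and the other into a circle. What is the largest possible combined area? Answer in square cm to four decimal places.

31.8310

Let x be the length used for the square. Square side x/4; circle radius (20−x)/(2π).
A(x) = (x/4)² + π·((20−x)/(2π))² = x²/16 + (20−x)²/(4π) for 0 ≤ x ≤ 20. A'(x) = x/8 − (20−x)/(2π) = 0 gives x = 4·20/(π+4) ≈ 11.2020.
A'' > 0, so the interior critical point is a minimum; the maximum is at an endpoint. A(0) = 31.8310 and A(20) = 25.0000, so the largest area is 31.8310.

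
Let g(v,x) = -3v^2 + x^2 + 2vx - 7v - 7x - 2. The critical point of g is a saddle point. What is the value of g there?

-57/4

∂g/∂v = -6v + 2x - 7 = 0 and ∂g/∂x = 2v + 2x - 7 = 0, so (v, x) = (0, 7/2).
The Hessian has g_{vv} = -6, g_{xx} = 2, g_{vx} = 2, giving D = -16 < 0, so the point is a saddle point.
g(0, 7/2) = -57/4.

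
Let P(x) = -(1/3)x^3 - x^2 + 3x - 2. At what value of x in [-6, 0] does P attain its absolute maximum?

Differentiating, P'(x) = -x^2 - 2x + 3; whose only zero in [-6, 0] is x = -3.
Evaluating at the critical points and endpoints: P(-6) = 16,  P(-3) = -11,  P(0) = -2.
The maximum over the interval is 16, attained at x = -6.

-6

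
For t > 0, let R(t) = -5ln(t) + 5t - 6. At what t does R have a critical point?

R'(t) = -5/t + 5 = 0 gives t = 1.
R''(t) = 5/t², which is positive for t > 0, so this is a local minimum.
R(1) = -5·ln(1) + 5 - 6 ≈ -1.0000.

1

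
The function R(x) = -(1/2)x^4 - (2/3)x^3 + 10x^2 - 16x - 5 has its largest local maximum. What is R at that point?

401/3

R'(x) = -2x^3 - 2x^2 + 20x - 16. Setting R'(x) = 0 gives x ∈ {-4, 1, 2}.
R''(x) = -6x^2 - 4x + 20. R''(-4) = -60 < 0 ⇒ local maximum; R''(1) = 10 > 0 ⇒ local minimum; R''(2) = -12 < 0 ⇒ local maximum.
So the largest local maximum value is R(-4) = 401/3.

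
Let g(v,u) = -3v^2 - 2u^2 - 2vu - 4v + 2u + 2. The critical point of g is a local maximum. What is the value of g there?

∂g/∂v = -6v - 2u - 4 = 0 and ∂g/∂u = -2v - 4u + 2 = 0, so (v, u) = (-1, 1).
The Hessian has g_{vv} = -6, g_{uu} = -4, g_{vu} = -2, giving D = 20 > 0 with g_{vv} < 0, so the point is a local maximum.
g(-1, 1) = 5.

5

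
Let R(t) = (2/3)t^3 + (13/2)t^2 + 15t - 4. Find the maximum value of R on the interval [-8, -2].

The derivative is 2t^2 + 13t + 15, whose only zero in [-8, -2] is t = -5.
Evaluating at the critical points and endpoints: R(-8) = -148/3; R(-5) = 1/6; R(-2) = -40/3.
So the maximum is R(-5) = 1/6.

1/6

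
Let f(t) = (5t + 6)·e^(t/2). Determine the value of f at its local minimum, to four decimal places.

-2.0190

Differentiating with the product rule gives f'(t) = ((5/2)t + 8)·e^(t/2). Since e^(t/2) > 0, the only critical point is t = -16/5.
f''(-16/5) has the same sign as 5/2 > 0, so this is a local minimum.
f(-16/5) = (-10)·e^(-8/5) ≈ -2.0190.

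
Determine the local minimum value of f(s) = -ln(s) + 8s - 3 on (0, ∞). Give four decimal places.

f'(s) = -1/s + 8 = 0 gives s = 1/8.
f''(s) = 1/s², which is positive for s > 0, so this is a local minimum.
f(1/8) = -1·ln(1/8) + 1 - 3 ≈ 0.0794.

0.0794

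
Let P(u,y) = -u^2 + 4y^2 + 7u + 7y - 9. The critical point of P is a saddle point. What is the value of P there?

3/16

∂P/∂u = -2u + 7 = 0 and ∂P/∂y = 8y + 7 = 0, so (u, y) = (7/2, -7/8).
The Hessian has P_{uu} = -2, P_{yy} = 8, P_{uy} = 0, giving D = -16 < 0, so the point is a saddle point.
P(7/2, -7/8) = 3/16.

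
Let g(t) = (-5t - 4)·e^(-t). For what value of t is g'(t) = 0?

1/5

By the product rule, g'(t) = (5t - 1)·e^(-t). Since e^(-t) > 0, the only critical point is t = 1/5.
g''(1/5) has the same sign as 5 > 0, so this is a local minimum.
g(1/5) = (-5)·e^(-1/5) ≈ -4.0937.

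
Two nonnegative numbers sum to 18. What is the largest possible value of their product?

81

With x + y = 18, the product is P(x) = x(18 − x).
P'(x) = 18 − 2x = 0 gives x = 9; P'' = −2 < 0, so this is the maximum.
P = 9·9 = 81.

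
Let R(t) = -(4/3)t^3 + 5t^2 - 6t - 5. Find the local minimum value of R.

-22/3

R'(t) = -4t^2 + 10t - 6 = 0 at t = 1, 3/2.
Since R''(t) = -8t + 10, we get R''(1) = 2 > 0 ⇒ local minimum; R''(3/2) = -2 < 0 ⇒ local maximum.
So the local minimum value is R(1) = -22/3.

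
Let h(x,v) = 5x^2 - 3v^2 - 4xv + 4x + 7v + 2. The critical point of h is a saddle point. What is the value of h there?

461/76

∂h/∂x = 10x - 4v + 4 = 0 and ∂h/∂v = -4x - 6v + 7 = 0, so (x, v) = (1/19, 43/38).
The Hessian has h_{xx} = 10, h_{vv} = -6, h_{xv} = -4, giving D = -76 < 0, so the point is a saddle point.
h(1/19, 43/38) = 461/76.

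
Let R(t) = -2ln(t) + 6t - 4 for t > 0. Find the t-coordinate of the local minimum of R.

R'(t) = -2/t + 6 = 0 gives t = 1/3.
R''(t) = 2/t², which is positive for t > 0, so this is a local minimum.
R(1/3) = -2·ln(1/3) + 2 - 4 ≈ 0.1972.

1/3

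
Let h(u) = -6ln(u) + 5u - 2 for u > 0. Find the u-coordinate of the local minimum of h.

6/5

h'(u) = -6/u + 5 = 0 gives u = 6/5.
h''(u) = 6/u², which is positive for u > 0, so this is a local minimum.
h(6/5) = -6·ln(6/5) + 6 - 2 ≈ 2.9061.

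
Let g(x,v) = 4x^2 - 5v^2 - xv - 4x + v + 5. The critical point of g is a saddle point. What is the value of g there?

325/81

∂g/∂x = 8x - v - 4 = 0 and ∂g/∂v = -x - 10v + 1 = 0, so (x, v) = (41/81, 4/81).
The Hessian has g_{xx} = 8, g_{vv} = -10, g_{xv} = -1, giving D = -81 < 0, so the point is a saddle point.
g(41/81, 4/81) = 325/81.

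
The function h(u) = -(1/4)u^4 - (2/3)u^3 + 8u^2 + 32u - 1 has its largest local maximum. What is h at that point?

h'(u) = -u^3 - 2u^2 + 16u + 32. Setting h'(u) = 0 gives u ∈ {-4, -2, 4}.
Second-derivative test with h''(u) = -3u^2 - 4u + 16: h''(-4) = -16 < 0 ⇒ local maximum; h''(-2) = 12 > 0 ⇒ local minimum; h''(4) = -48 < 0 ⇒ local maximum.
Thus h has its largest local maximum at u = 4, with value 445/3.

445/3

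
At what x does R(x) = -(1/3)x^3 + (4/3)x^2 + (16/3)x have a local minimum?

-4/3

Critical points: R'(x) = -x^2 + (8/3)x + 16/3 vanishes at x = -4/3, 4.
R''(x) = -2x + 8/3. R''(-4/3) = 16/3 > 0 ⇒ local minimum; R''(4) = -16/3 < 0 ⇒ local maximum.
So the local minimum value is R(-4/3) = -320/81.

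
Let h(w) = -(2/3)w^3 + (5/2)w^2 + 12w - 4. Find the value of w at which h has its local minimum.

Critical points: h'(w) = -2w^2 + 5w + 12 vanishes at w = -3/2, 4.
h''(w) = -4w + 5. h''(-3/2) = 11 > 0 ⇒ local minimum; h''(4) = -11 < 0 ⇒ local maximum.
Thus h has its local minimum at w = -3/2, with value -113/8.

-3/2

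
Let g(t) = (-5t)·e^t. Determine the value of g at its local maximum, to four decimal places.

By the product rule, g'(t) = (-5t - 5)·e^t. Since e^t > 0, the only critical point is t = -1.
g''(-1) has the same sign as -5 < 0, so this is a local maximum.
g(-1) = (5)·e^(-1) ≈ 1.8394.

1.8394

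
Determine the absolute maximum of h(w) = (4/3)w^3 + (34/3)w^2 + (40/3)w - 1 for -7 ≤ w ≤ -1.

49

Differentiating, h'(w) = 4w^2 + (68/3)w + 40/3; whose only zero in [-7, -1] is w = -5.
Candidates: h(-7) = 11/3, h(-5) = 49, h(-1) = -13/3.
So the maximum is h(-5) = 49.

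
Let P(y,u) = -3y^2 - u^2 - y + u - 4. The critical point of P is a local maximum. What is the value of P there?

∂P/∂y = -6y - 1 = 0 and ∂P/∂u = -2u + 1 = 0, so (y, u) = (-1/6, 1/2).
The Hessian has P_{yy} = -6, P_{uu} = -2, P_{yu} = 0, giving D = 12 > 0 with P_{yy} < 0, so the point is a local maximum.
P(-1/6, 1/2) = -11/3.

-11/3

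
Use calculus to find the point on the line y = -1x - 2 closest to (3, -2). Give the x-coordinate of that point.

Minimize D(x)^2 = (x - 3)^2 + (-x)^2.
d/dx[D^2] = 2(x - 3) + 2·(-1)·(-x) = 0 ⇒ x = 3/2.
Then y = -7/2 and the distance is √(9/2) ≈ 2.1213.

3/2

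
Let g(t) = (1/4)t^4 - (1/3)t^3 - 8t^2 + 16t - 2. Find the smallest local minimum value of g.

-326/3

g'(t) = t^3 - t^2 - 16t + 16 = 0 at t = -4, 1, 4.
g''(t) = 3t^2 - 2t - 16. g''(-4) = 40 > 0 ⇒ local minimum; g''(1) = -15 < 0 ⇒ local maximum; g''(4) = 24 > 0 ⇒ local minimum.
The smallest local minimum is g(-4) = -326/3.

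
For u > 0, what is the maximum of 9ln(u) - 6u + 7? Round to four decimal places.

1.6492

h'(u) = 9/u − 6 = 0 gives u = 3/2.
h''(u) = -9/u², which is negative for u > 0, so this is a local maximum.
h(3/2) = 9·ln(3/2) - 9 + 7 ≈ 1.6492.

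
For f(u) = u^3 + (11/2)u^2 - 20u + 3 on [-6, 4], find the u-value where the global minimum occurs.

f'(u) = 3u^2 + 11u - 20, which vanishes at u = -5 and u = 4/3.
Candidates: f(-6) = 105,  f(-5) = 231/2,  f(4/3) = -311/27,  f(4) = 75.
Hence the absolute minimum is -311/27 at u = 4/3.

4/3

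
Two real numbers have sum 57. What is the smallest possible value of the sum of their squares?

3249/2

With a + b = 57, a^2 + b^2 = a^2 + (57 − a)^2.
The derivative 2a − 2(57 − a) = 4a − 114 vanishes at a = 57/2; second derivative 4 > 0, a minimum.
The minimum is 2·(57/2)^2 = 3249/2.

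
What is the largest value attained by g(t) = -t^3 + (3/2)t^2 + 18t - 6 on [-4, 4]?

g'(t) = -3t^2 + 3t + 18, which vanishes at t = -2 and t = 3.
Compare values at every candidate in [-4, 4]: g(-4) = 10; g(-2) = -28; g(3) = 69/2; g(4) = 26.
So the maximum is g(3) = 69/2.

69/2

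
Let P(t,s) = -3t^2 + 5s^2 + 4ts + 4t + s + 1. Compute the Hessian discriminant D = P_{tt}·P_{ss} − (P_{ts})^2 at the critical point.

-76

∂P/∂t = -6t + 4s + 4 = 0 and ∂P/∂s = 4t + 10s + 1 = 0, so (t, s) = (9/19, -11/38).
The Hessian has P_{tt} = -6, P_{ss} = 10, P_{ts} = 4, giving D = -76 < 0, so the point is a saddle point.
D = (-6)·(10) − (4)^2 = -76.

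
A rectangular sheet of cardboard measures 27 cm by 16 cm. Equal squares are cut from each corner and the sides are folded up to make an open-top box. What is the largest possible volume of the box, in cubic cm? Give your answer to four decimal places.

632.9378

With cut size x, the volume is V(x) = x(27 − 2x)(16 − 2x) for 0 < x < 8.
V'(x) = 12x^2 − 172x + 432. Setting V'(x) = 0 gives x ≈ 3.2473 (the root in (0, 8)).
V''(x) = 24x − 172 is negative there, so this is the maximum; V ≈ 632.9378.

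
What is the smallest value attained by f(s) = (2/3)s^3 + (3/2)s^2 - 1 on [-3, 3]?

-11/2

f'(s) = 2s^2 + 3s, which vanishes at s = -3/2 and s = 0.
Candidates: f(-3) = -11/2; f(-3/2) = 1/8; f(0) = -1; f(3) = 61/2.
So the minimum is f(-3) = -11/2.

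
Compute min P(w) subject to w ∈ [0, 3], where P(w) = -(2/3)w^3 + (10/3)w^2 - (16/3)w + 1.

-3

P'(w) = -2w^2 + (20/3)w - 16/3, which vanishes at w = 4/3 and w = 2.
Evaluating at the critical points and endpoints: P(0) = 1,  P(4/3) = -143/81,  P(2) = -5/3,  P(3) = -3.
So the minimum is P(3) = -3.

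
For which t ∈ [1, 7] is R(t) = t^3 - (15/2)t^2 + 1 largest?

1

Differentiating, R'(t) = 3t^2 - 15t; whose only zero in [1, 7] is t = 5.
Compare values at every candidate in [1, 7]: R(1) = -11/2, R(5) = -123/2, R(7) = -47/2.
Hence the absolute maximum is -11/2 at t = 1.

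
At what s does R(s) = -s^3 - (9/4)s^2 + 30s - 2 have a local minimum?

-4

Critical points: R'(s) = -3s^2 - (9/2)s + 30 vanishes at s = -4, 5/2.
R''(s) = -6s - 9/2. R''(-4) = 39/2 > 0 ⇒ local minimum; R''(5/2) = -39/2 < 0 ⇒ local maximum.
Thus R has its local minimum at s = -4, with value -94.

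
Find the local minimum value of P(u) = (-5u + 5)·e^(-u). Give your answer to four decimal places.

Differentiating with the product rule gives P'(u) = (5u - 10)·e^(-u). Since e^(-u) > 0, the only critical point is u = 2.
P''(2) has the same sign as 5 > 0, so this is a local minimum.
P(2) = (-5)·e^(-2) ≈ -0.6767.

-0.6767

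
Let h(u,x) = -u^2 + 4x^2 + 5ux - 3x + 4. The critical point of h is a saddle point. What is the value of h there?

∂h/∂u = -2u + 5x = 0 and ∂h/∂x = 5u + 8x - 3 = 0, so (u, x) = (15/41, 6/41).
The Hessian has h_{uu} = -2, h_{xx} = 8, h_{ux} = 5, giving D = -41 < 0, so the point is a saddle point.
h(15/41, 6/41) = 155/41.

155/41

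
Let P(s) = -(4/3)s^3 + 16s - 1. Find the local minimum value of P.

P'(s) = -4s^2 + 16 = 0 at s = -2, 2.
P''(s) = -8s. P''(-2) = 16 > 0 ⇒ local minimum; P''(2) = -16 < 0 ⇒ local maximum.
The local minimum is P(-2) = -67/3.

-67/3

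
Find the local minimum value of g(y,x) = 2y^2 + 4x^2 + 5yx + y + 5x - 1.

∂g/∂y = 4y + 5x + 1 = 0 and ∂g/∂x = 5y + 8x + 5 = 0, so (y, x) = (17/7, -15/7).
The Hessian has g_{yy} = 4, g_{xx} = 8, g_{yx} = 5, giving D = 7 > 0 with g_{yy} > 0, so the point is a local minimum.
g(17/7, -15/7) = -36/7.

-36/7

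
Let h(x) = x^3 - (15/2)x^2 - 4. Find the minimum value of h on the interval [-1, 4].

Differentiating, h'(x) = 3x^2 - 15x; whose only zero in [-1, 4] is x = 0.
Evaluating at the critical points and endpoints: h(-1) = -25/2, h(0) = -4, h(4) = -60.
Hence the absolute minimum is -60 at x = 4.

-60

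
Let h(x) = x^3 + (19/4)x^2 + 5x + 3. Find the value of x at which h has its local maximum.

Critical points: h'(x) = 3x^2 + (19/2)x + 5 vanishes at x = -5/2, -2/3.
Since h''(x) = 6x + 19/2, we get h''(-5/2) = -11/2 < 0 ⇒ local maximum; h''(-2/3) = 11/2 > 0 ⇒ local minimum.
Thus h has its local maximum at x = -5/2, with value 73/16.

-5/2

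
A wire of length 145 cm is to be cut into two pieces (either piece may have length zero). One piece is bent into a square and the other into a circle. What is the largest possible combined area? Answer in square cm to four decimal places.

Let x be the length used for the square. Square side x/4; circle radius (145−x)/(2π).
A(x) = (x/4)² + π·((145−x)/(2π))² = x²/16 + (145−x)²/(4π) for 0 ≤ x ≤ 145. A'(x) = x/8 − (145−x)/(2π) = 0 gives x = 4·145/(π+4) ≈ 81.2144.
A'' > 0, so the interior critical point is a minimum; the maximum is at an endpoint. A(0) = 1673.1163 and A(145) = 1314.0625, so the largest area is 1673.1163.

1673.1163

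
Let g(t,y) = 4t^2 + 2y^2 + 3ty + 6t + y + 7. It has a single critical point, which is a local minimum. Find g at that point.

∂g/∂t = 8t + 3y + 6 = 0 and ∂g/∂y = 3t + 4y + 1 = 0, so (t, y) = (-21/23, 10/23).
The Hessian has g_{tt} = 8, g_{yy} = 4, g_{ty} = 3, giving D = 23 > 0 with g_{tt} > 0, so the point is a local minimum.
g(-21/23, 10/23) = 103/23.

103/23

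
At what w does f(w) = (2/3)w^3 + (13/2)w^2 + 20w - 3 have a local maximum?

f'(w) = 2w^2 + 13w + 20 = 0 at w = -4, -5/2.
Since f''(w) = 4w + 13, we get f''(-4) = -3 < 0 ⇒ local maximum; f''(-5/2) = 3 > 0 ⇒ local minimum.
So the local maximum value is f(-4) = -65/3.

-4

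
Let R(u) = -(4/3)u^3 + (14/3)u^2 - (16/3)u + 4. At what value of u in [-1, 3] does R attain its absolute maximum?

R'(u) = -4u^2 + (28/3)u - 16/3, which vanishes at u = 1 and u = 4/3.
Candidates: R(-1) = 46/3; R(1) = 2; R(4/3) = 164/81; R(3) = -6.
So the maximum is R(-1) = 46/3.

-1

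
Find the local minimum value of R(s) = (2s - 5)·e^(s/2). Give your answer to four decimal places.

Differentiating with the product rule gives R'(s) = (s - 1/2)·e^(s/2). Since e^(s/2) > 0, the only critical point is s = 1/2.
R''(1/2) has the same sign as 1 > 0, so this is a local minimum.
R(1/2) = (-4)·e^(1/4) ≈ -5.1361.

-5.1361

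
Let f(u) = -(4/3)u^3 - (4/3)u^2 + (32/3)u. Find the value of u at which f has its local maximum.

f'(u) = -4u^2 - (8/3)u + 32/3. Setting f'(u) = 0 gives u ∈ {-2, 4/3}.
Since f''(u) = -8u - 8/3, we get f''(-2) = 40/3 > 0 ⇒ local minimum; f''(4/3) = -40/3 < 0 ⇒ local maximum.
So the local maximum value is f(4/3) = 704/81.

4/3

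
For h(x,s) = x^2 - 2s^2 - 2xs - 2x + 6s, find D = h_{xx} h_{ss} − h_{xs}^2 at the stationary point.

-12

∂h/∂x = 2x - 2s - 2 = 0 and ∂h/∂s = -2x - 4s + 6 = 0, so (x, s) = (5/3, 2/3).
The Hessian has h_{xx} = 2, h_{ss} = -4, h_{xs} = -2, giving D = -12 < 0, so the point is a saddle point.
D = (2)·(-4) − (-2)^2 = -12.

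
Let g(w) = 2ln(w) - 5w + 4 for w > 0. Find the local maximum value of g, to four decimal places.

0.1674

g'(w) = 2/w − 5 = 0 gives w = 2/5.
g''(w) = -2/w², which is negative for w > 0, so this is a local maximum.
g(2/5) = 2·ln(2/5) - 2 + 4 ≈ 0.1674.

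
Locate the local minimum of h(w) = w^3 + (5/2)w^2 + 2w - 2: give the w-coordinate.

-2/3

Critical points: h'(w) = 3w^2 + 5w + 2 vanishes at w = -1, -2/3.
Second-derivative test with h''(w) = 6w + 5: h''(-1) = -1 < 0 ⇒ local maximum; h''(-2/3) = 1 > 0 ⇒ local minimum.
The local minimum is h(-2/3) = -68/27.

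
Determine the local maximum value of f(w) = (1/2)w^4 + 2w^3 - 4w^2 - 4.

-4

Critical points: f'(w) = 2w^3 + 6w^2 - 8w vanishes at w = -4, 0, 1.
Second-derivative test with f''(w) = 6w^2 + 12w - 8: f''(-4) = 40 > 0 ⇒ local minimum; f''(0) = -8 < 0 ⇒ local maximum; f''(1) = 10 > 0 ⇒ local minimum.
So the local maximum value is f(0) = -4.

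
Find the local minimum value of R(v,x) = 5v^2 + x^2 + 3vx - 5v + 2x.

-75/11

∂R/∂v = 10v + 3x - 5 = 0 and ∂R/∂x = 3v + 2x + 2 = 0, so (v, x) = (16/11, -35/11).
The Hessian has R_{vv} = 10, R_{xx} = 2, R_{vx} = 3, giving D = 11 > 0 with R_{vv} > 0, so the point is a local minimum.
R(16/11, -35/11) = -75/11.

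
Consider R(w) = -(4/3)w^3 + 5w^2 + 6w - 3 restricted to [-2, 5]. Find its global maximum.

24

R'(w) = -4w^2 + 10w + 6, which vanishes at w = -1/2 and w = 3.
Compare values at every candidate in [-2, 5]: R(-2) = 47/3,  R(-1/2) = -55/12,  R(3) = 24,  R(5) = -44/3.
The maximum over the interval is 24, attained at w = 3.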